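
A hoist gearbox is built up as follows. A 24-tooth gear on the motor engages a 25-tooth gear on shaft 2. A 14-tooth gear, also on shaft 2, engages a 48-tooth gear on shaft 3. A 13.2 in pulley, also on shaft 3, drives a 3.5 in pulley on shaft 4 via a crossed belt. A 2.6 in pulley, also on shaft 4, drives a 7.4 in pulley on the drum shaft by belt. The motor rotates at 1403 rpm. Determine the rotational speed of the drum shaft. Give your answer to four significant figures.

Gear mesh: ratio = 25/24 = 1.0417, so shaft 2 turns at 1403 / 1.0417 = 1346.9 rpm.
Gear mesh: ratio = 48/14 = 3.4286, so shaft 3 turns at 1346.9 / 3.4286 = 392.84 rpm.
Belt: ratio = 3.5/13.2 = 0.26515, so shaft 4 turns at 392.84 / 0.26515 = 1481.6 rpm.
Belt: ratio = 7.4/2.6 = 2.8462, so the drum shaft turns at 1481.6 / 2.8462 = 520.55 rpm.

520.6 rpm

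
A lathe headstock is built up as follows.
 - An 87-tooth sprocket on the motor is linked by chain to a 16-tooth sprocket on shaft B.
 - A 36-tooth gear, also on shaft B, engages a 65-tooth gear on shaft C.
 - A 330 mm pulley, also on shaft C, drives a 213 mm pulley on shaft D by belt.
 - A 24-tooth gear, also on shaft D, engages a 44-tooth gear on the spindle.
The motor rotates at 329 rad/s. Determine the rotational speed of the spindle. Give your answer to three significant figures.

Chain: ratio = 16/87 = 0.18391, so shaft B turns at 329 / 0.18391 = 1788.9 rad/s.
Gear mesh: ratio = 65/36 = 1.8056, so shaft C turns at 1788.9 / 1.8056 = 990.8 rad/s.
Belt: ratio = 213/330 = 0.64545, so shaft D turns at 990.8 / 0.64545 = 1535 rad/s.
Gear mesh: ratio = 44/24 = 1.8333, so the spindle turns at 1535 / 1.8333 = 837.29 rad/s.

837 rad/s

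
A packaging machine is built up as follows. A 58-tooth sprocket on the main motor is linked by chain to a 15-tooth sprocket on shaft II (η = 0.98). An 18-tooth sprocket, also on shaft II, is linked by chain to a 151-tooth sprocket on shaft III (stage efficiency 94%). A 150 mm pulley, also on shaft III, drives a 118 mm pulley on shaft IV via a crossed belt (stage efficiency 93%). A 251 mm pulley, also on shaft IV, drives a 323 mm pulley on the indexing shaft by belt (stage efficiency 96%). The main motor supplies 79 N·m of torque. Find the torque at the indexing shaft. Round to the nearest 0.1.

Chain: ratio = 15/58 = 0.25862; torque at shaft II = 79 × 0.25862 × 0.98 = 20.022 N·m.
Chain: ratio = 151/18 = 8.3889; torque at shaft III = 20.022 × 8.3889 × 0.94 = 157.89 N·m.
Belt: ratio = 118/150 = 0.78667; torque at shaft IV = 157.89 × 0.78667 × 0.93 = 115.51 N·m.
Belt: ratio = 323/251 = 1.2869; torque at the indexing shaft = 115.51 × 1.2869 × 0.96 = 142.7 N·m.

142.7 N·m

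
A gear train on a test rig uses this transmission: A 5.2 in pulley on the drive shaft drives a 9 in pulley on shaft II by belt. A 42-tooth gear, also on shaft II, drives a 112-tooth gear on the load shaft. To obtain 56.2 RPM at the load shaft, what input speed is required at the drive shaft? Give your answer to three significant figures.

259 RPM

Overall ratio R = 1.7308 × 2.6667 = 4.6154.
Required input speed = output speed × R = 56.2 × 4.6154 = 259.38 RPM.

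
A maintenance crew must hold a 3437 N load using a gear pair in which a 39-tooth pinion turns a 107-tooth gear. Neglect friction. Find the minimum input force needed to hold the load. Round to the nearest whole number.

1253 N

Gear pair MA = 107/39 = 2.7436.
Effort = load / MA = 3437 / 2.7436 = 1252.7 N.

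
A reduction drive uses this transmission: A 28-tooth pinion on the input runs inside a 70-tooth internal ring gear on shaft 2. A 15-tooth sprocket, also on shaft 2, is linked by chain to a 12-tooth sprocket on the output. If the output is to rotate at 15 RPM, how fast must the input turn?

Overall ratio R = 2.5 × 0.8 = 2.
Required input speed = output speed × R = 15 × 2 = 30 RPM.

30 RPM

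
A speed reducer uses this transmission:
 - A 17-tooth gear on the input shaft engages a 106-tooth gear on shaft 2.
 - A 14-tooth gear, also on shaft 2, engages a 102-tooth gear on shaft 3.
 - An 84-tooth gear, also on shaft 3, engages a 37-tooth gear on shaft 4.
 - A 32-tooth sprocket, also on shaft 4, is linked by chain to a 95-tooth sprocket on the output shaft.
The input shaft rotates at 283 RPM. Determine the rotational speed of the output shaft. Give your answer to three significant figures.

Gear mesh: ratio = 106/17 = 6.2353, so shaft 2 turns at 283 / 6.2353 = 45.387 RPM.
Gear mesh: ratio = 102/14 = 7.2857, so shaft 3 turns at 45.387 / 7.2857 = 6.2296 RPM.
Gear mesh: ratio = 37/84 = 0.44048, so shaft 4 turns at 6.2296 / 0.44048 = 14.143 RPM.
Chain: ratio = 95/32 = 2.9688, so the output shaft turns at 14.143 / 2.9688 = 4.7639 RPM.

4.76 RPM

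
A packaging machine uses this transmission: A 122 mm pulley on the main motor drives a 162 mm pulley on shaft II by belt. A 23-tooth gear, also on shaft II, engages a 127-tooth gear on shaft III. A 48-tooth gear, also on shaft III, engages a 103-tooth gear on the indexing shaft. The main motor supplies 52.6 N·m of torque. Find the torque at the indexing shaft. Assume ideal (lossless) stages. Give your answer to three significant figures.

828 N·m

After the belt (162/122): 52.6 × 1.3279 = 69.846 N·m
After the gear mesh (127/23): 69.846 × 5.5217 = 385.67 N·m
After the gear mesh (103/48): 385.67 × 2.1458 = 827.59 N·m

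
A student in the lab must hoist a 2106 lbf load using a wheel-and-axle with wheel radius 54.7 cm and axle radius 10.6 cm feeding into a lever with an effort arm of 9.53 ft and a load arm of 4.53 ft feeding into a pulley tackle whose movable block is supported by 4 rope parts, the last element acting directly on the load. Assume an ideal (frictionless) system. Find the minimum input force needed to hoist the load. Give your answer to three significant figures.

48.5 lbf

Wheel-and-axle MA = R/r = 54.7/10.6 = 5.1604.
Lever MA = effort arm / load arm = 9.53/4.53 = 2.1038.
Block-and-tackle MA = number of supporting rope parts = 4.
Combined ideal MA = 5.1604 × 2.1038 × 4 = 43.425.
Effort = load / MA = 2106 / 43.425 = 48.498 lbf.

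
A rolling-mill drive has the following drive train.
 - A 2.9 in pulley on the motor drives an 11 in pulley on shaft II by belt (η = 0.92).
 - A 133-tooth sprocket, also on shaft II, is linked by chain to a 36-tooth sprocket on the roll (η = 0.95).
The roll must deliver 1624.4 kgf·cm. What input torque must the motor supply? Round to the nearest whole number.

Overall ratio R = 3.7931 × 0.27068 = 1.0267; overall efficiency η = 0.92 × 0.95 = 0.8740.
Input torque = output torque / (R × η) = 1624.4 / (1.0267 × 0.8740) = 1810.2 kgf·cm.

1810 kgf·cm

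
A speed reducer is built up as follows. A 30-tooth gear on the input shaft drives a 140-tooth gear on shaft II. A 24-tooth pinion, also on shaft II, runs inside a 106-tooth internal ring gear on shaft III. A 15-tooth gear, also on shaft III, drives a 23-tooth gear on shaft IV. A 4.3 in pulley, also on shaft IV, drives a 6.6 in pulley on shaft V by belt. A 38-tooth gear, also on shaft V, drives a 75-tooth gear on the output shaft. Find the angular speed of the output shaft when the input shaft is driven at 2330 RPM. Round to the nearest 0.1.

24.3 RPM

Gear mesh: ratio = 140/30 = 4.6667, so shaft II turns at 2330 / 4.6667 = 499.29 RPM.
Internal gear: ratio = 106/24 = 4.4167, so shaft III turns at 499.29 / 4.4167 = 113.05 RPM.
Gear mesh: ratio = 23/15 = 1.5333, so shaft IV turns at 113.05 / 1.5333 = 73.726 RPM.
Belt: ratio = 6.6/4.3 = 1.5349, so shaft V turns at 73.726 / 1.5349 = 48.033 RPM.
Gear mesh: ratio = 75/38 = 1.9737, so the output shaft turns at 48.033 / 1.9737 = 24.337 RPM.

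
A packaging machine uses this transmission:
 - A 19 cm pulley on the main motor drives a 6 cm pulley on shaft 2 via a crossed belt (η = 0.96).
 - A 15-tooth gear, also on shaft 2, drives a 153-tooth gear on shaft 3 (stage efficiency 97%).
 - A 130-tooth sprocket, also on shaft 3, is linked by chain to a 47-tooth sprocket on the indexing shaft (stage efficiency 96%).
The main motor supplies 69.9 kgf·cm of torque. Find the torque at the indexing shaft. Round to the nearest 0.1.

Belt: ratio = 6/19 = 0.31579; torque at shaft 2 = 69.9 × 0.31579 × 0.96 = 21.191 kgf·cm.
Gear mesh: ratio = 153/15 = 10.2; torque at shaft 3 = 21.191 × 10.2 × 0.97 = 209.66 kgf·cm.
Chain: ratio = 47/130 = 0.36154; torque at the indexing shaft = 209.66 × 0.36154 × 0.96 = 72.769 kgf·cm.

72.8 kgf·cm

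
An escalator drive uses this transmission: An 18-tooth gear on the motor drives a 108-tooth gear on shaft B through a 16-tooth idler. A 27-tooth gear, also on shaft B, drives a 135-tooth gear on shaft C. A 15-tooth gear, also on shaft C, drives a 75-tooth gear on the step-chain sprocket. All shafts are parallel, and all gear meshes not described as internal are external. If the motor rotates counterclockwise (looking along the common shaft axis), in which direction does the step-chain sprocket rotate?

the motor → shaft B: driver → idler → driven is 2 external meshes, 2 reversals → CCW.
shaft B → shaft C: external mesh, 1 reversal → CW.
shaft C → the step-chain sprocket: external mesh, 1 reversal → CCW.
4 reversals in total — an even number — so the step-chain sprocket turns the same way as the motor.

counterclockwise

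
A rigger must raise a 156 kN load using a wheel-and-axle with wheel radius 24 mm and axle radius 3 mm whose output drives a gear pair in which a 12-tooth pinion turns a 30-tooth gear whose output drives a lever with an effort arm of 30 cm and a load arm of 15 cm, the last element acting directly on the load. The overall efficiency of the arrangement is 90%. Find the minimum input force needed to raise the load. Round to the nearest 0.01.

Wheel-and-axle MA = R/r = 24/3 = 8.
Gear pair MA = 30/12 = 2.5.
Lever MA = effort arm / load arm = 30/15 = 2.
Combined ideal MA = 8 × 2.5 × 2 = 40.
Actual MA = 40 × 0.90 = 36.
Effort = load / actual MA = 156 / 36 = 4.3333 kN.

4.33 kN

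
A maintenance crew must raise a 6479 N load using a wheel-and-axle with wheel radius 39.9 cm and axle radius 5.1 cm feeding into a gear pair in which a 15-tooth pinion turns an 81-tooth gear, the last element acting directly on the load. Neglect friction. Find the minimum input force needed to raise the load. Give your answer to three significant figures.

Wheel-and-axle MA = R/r = 39.9/5.1 = 7.8235.
Gear pair MA = 81/15 = 5.4.
Combined ideal MA = 7.8235 × 5.4 = 42.247.
Effort = load / MA = 6479 / 42.247 = 153.36 N.

153 N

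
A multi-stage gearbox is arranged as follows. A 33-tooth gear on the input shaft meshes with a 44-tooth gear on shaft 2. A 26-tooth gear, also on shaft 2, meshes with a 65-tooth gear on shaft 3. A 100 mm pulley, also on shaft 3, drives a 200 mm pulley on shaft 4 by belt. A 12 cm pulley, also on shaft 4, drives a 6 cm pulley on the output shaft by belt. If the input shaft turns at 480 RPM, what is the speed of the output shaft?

144 RPM

Gear mesh: ratio = 44/33 = 1.3333, so shaft 2 turns at 480 / 1.3333 = 360 RPM.
Gear mesh: ratio = 65/26 = 2.5, so shaft 3 turns at 360 / 2.5 = 144 RPM.
Belt: ratio = 200/100 = 2, so shaft 4 turns at 144 / 2 = 72 RPM.
Belt: ratio = 6/12 = 0.5, so the output shaft turns at 72 / 0.5 = 144 RPM.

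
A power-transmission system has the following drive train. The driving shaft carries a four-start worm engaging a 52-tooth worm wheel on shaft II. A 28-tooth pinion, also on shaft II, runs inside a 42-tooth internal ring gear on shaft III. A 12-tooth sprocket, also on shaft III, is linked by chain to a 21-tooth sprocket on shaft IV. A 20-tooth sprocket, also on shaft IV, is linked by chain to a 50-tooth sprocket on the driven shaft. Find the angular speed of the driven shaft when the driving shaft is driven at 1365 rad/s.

16 rad/s

Worm: ratio = 52/4 = 13, so shaft II turns at 1365 / 13 = 105 rad/s.
Internal gear: ratio = 42/28 = 1.5, so shaft III turns at 105 / 1.5 = 70 rad/s.
Chain: ratio = 21/12 = 1.75, so shaft IV turns at 70 / 1.75 = 40 rad/s.
Chain: ratio = 50/20 = 2.5, so the driven shaft turns at 40 / 2.5 = 16 rad/s.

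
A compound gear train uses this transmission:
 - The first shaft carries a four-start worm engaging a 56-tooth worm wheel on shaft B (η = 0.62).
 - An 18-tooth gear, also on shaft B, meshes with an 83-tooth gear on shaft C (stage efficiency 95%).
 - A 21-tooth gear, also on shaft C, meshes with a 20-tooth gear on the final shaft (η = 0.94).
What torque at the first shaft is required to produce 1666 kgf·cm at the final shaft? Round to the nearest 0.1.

Overall ratio R = 14 × 4.6111 × 0.95238 = 61.481; overall efficiency η = 0.62 × 0.95 × 0.94 = 0.5537.
Input torque = output torque / (R × η) = 1666 / (61.481 × 0.5537) = 48.943 kgf·cm.

48.9 kgf·cm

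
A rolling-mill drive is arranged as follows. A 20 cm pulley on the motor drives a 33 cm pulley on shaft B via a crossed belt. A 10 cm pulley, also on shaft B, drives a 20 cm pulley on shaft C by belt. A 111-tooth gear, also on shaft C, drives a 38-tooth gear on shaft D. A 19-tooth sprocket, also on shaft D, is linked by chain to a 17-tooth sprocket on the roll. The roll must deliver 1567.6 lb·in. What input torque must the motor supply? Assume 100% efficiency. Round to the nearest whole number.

1551 lb·in

Overall ratio R = 1.65 × 2 × 0.34234 × 0.89474 = 1.0108.
Input torque = output torque / R = 1567.6 / 1.0108 = 1550.8 lb·in.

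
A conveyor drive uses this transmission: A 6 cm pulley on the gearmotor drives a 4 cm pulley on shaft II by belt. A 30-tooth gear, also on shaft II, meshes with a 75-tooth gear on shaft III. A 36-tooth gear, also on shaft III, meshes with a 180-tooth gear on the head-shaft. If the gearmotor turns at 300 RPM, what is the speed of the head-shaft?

the gearmotor → shaft II (belt, 4/6): 300 ÷ 0.66667 = 450 RPM
shaft II → shaft III (gear mesh, 75/30): 450 ÷ 2.5 = 180 RPM
shaft III → the head-shaft (gear mesh, 180/36): 180 ÷ 5 = 36 RPM

36 RPM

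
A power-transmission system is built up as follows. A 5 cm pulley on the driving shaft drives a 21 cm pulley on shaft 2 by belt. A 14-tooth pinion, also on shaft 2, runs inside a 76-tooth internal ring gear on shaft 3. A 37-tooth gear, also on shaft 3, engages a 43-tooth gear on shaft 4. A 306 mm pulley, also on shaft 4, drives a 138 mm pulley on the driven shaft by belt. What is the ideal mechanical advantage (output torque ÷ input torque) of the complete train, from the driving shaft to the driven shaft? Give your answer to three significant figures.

Each stage contributes driven/driver: belt 21/5 = 4.2, internal gear 76/14 = 5.4286, gear mesh 43/37 = 1.1622, belt 138/306 = 0.45098.
Overall: 4.2 × 5.4286 × 1.1622 × 0.45098 = 11.95.

11.9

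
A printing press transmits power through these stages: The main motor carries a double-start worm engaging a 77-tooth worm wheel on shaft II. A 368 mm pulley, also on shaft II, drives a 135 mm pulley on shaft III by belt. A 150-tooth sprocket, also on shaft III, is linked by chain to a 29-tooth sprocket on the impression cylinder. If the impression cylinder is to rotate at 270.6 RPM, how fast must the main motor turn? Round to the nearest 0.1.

Overall ratio R = 38.5 × 0.36685 × 0.19333 = 2.7306.
Required input speed = output speed × R = 270.6 × 2.7306 = 738.89 RPM.

738.9 RPM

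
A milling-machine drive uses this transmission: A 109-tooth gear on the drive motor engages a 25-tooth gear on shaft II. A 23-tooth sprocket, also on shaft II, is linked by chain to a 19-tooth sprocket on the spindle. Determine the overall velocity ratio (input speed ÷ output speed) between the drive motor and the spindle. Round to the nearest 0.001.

0.189

Each stage contributes driven/driver: gear mesh 25/109 = 0.22936, chain 19/23 = 0.82609.
Overall: 0.22936 × 0.82609 = 0.18947.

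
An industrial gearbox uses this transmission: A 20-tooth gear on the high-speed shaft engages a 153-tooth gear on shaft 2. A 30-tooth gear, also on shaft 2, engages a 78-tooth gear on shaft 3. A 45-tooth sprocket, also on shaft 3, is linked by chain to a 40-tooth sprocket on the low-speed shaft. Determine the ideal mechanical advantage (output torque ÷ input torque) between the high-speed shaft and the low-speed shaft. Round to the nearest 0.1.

Each stage contributes driven/driver: gear mesh 153/20 = 7.65, gear mesh 78/30 = 2.6, chain 40/45 = 0.88889.
Overall: 7.65 × 2.6 × 0.88889 = 17.68.

17.7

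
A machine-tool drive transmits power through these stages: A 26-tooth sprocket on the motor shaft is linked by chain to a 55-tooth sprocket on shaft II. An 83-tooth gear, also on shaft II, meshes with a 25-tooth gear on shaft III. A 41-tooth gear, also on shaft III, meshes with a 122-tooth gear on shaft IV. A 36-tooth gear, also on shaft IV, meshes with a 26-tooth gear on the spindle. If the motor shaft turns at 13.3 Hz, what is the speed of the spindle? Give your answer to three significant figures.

chain 55/26 = 2.1154 → 13.3/2.1154 = 6.2873 Hz
gear mesh 25/83 = 0.3012 → 6.2873/0.3012 = 20.874 Hz
gear mesh 122/41 = 2.9756 → 20.874/2.9756 = 7.0149 Hz
gear mesh 26/36 = 0.72222 → 7.0149/0.72222 = 9.713 Hz

9.71 Hz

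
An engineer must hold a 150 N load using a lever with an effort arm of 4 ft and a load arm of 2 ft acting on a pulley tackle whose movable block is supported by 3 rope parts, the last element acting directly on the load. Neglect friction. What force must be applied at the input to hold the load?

Lever MA = effort arm / load arm = 4/2 = 2.
Block-and-tackle MA = number of supporting rope parts = 3.
Combined ideal MA = 2 × 3 = 6.
Effort = load / MA = 150 / 6 = 25 N.

25 N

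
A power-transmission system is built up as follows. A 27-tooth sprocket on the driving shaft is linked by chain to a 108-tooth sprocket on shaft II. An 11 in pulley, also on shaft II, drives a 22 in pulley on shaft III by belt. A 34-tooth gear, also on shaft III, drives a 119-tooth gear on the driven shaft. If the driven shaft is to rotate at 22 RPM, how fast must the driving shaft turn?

Overall ratio R = 4 × 2 × 3.5 = 28.
Required input speed = output speed × R = 22 × 28 = 616 RPM.

616 RPM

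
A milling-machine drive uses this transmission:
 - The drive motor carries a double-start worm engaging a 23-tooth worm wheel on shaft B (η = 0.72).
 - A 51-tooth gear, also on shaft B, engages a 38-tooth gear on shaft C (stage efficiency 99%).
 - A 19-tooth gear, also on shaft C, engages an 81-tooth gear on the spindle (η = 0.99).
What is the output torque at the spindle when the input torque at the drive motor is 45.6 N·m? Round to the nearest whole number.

1175 N·m

Worm: ratio = 23/2 = 11.5; torque at shaft B = 45.6 × 11.5 × 0.72 = 377.57 N·m.
Gear mesh: ratio = 38/51 = 0.7451; torque at shaft C = 377.57 × 0.7451 × 0.99 = 278.51 N·m.
Gear mesh: ratio = 81/19 = 4.2632; torque at the spindle = 278.51 × 4.2632 × 0.99 = 1175.5 N·m.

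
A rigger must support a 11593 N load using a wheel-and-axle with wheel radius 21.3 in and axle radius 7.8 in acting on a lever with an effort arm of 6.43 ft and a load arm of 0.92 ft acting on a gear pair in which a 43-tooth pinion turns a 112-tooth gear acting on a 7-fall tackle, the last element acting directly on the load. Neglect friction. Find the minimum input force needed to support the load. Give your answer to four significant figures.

Wheel-and-axle MA = R/r = 21.3/7.8 = 2.7308.
Lever MA = effort arm / load arm = 6.43/0.92 = 6.9891.
Gear pair MA = 112/43 = 2.6047.
Block-and-tackle MA = number of supporting rope parts = 7.
Combined ideal MA = 2.7308 × 6.9891 × 2.6047 × 7 = 347.98.
Effort = load / MA = 11593 / 347.98 = 33.315 N.

33.32 N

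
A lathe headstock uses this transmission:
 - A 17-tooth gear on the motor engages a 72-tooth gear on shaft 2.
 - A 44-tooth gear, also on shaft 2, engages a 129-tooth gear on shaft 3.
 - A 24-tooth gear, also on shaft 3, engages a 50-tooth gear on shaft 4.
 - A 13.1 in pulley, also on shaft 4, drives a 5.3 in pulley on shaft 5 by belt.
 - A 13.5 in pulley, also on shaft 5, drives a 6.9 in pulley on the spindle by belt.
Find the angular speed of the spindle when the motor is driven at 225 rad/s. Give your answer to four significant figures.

the motor → shaft 2 (gear mesh, 72/17): 225 ÷ 4.2353 = 53.125 rad/s
shaft 2 → shaft 3 (gear mesh, 129/44): 53.125 ÷ 2.9318 = 18.12 rad/s
shaft 3 → shaft 4 (gear mesh, 50/24): 18.12 ÷ 2.0833 = 8.6977 rad/s
shaft 4 → shaft 5 (belt, 5.3/13.1): 8.6977 ÷ 0.40458 = 21.498 rad/s
shaft 5 → the spindle (belt, 6.9/13.5): 21.498 ÷ 0.51111 = 42.061 rad/s

42.06 rad/s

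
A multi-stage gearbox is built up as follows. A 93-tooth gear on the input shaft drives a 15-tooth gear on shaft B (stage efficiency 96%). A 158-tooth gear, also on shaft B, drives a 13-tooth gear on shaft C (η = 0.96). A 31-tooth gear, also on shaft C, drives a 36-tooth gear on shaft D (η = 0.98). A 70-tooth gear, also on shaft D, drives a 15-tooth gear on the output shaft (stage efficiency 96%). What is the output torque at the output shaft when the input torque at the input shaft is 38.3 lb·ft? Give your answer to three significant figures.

gear mesh 15/93 = 0.16129 → τ = 38.3·0.16129·0.96 = 5.9303 lb·ft
gear mesh 13/158 = 0.082278 → τ = 5.9303·0.082278·0.96 = 0.46842 lb·ft
gear mesh 36/31 = 1.1613 → τ = 0.46842·1.1613·0.98 = 0.53309 lb·ft
gear mesh 15/70 = 0.21429 → τ = 0.53309·0.21429·0.96 = 0.10966 lb·ft

0.110 lb·ft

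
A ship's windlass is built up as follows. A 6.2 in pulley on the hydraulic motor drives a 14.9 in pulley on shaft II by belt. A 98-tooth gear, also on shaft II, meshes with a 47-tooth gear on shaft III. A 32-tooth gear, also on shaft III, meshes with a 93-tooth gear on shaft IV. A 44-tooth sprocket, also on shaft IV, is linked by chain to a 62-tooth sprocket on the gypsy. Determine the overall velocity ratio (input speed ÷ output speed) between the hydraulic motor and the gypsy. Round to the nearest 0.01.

Each stage contributes driven/driver: belt 14.9/6.2 = 2.4032, gear mesh 47/98 = 0.47959, gear mesh 93/32 = 2.9062, chain 62/44 = 1.4091.
Overall: 2.4032 × 0.47959 × 2.9062 × 1.4091 = 4.72.

4.72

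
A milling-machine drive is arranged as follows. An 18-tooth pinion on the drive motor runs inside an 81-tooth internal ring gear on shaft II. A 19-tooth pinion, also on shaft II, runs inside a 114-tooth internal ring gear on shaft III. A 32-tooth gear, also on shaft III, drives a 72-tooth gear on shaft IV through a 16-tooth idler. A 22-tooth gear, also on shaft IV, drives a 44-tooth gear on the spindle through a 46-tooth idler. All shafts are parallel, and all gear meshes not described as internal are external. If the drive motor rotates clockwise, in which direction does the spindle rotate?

the drive motor → shaft II: internal mesh, same direction → CW.
shaft II → shaft III: internal mesh, same direction → CW.
shaft III → shaft IV: driver → idler → driven is 2 external meshes, 2 reversals → CW.
shaft IV → the spindle: driver → idler → driven is 2 external meshes, 2 reversals → CW.
4 reversals in total — an even number — so the spindle turns the same way as the drive motor.

clockwise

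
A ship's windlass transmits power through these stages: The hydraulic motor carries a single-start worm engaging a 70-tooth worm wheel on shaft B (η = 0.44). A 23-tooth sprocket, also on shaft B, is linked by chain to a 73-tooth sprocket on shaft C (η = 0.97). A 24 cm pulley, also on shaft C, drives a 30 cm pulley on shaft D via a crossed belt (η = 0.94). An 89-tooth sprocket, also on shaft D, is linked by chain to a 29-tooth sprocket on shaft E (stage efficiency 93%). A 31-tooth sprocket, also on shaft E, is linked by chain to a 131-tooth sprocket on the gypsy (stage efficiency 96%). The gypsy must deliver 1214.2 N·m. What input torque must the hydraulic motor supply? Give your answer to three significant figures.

Overall ratio R = 70 × 3.1739 × 1.25 × 0.32584 × 4.2258 = 382.4; overall efficiency η = 0.44 × 0.97 × 0.94 × 0.93 × 0.96 = 0.3582.
Input torque = output torque / (R × η) = 1214.2 / (382.4 × 0.3582) = 8.8647 N·m.

8.86 N·m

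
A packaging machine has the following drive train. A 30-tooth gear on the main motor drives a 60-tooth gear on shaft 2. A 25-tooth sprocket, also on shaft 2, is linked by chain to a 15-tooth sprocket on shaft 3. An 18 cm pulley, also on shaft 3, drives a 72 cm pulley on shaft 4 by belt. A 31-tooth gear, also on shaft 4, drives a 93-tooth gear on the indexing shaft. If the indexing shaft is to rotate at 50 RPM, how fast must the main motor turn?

Overall ratio R = 2 × 0.6 × 4 × 3 = 14.4.
Required input speed = output speed × R = 50 × 14.4 = 720 RPM.

720 RPM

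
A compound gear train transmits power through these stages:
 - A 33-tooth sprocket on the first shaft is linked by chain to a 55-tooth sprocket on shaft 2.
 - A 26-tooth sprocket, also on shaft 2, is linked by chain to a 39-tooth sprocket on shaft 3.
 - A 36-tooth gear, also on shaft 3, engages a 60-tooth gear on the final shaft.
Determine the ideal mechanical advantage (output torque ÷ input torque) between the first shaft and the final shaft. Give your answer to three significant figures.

Each stage contributes driven/driver: chain 55/33 = 1.6667, chain 39/26 = 1.5, gear mesh 60/36 = 1.6667.
Overall: 1.6667 × 1.5 × 1.6667 = 4.1667.

4.17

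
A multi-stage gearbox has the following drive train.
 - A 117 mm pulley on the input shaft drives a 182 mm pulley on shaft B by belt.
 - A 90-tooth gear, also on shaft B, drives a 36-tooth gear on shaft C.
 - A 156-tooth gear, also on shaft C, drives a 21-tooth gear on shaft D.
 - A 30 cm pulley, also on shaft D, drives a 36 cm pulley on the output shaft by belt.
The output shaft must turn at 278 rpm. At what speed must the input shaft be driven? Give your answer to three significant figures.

Overall ratio R = 1.5556 × 0.4 × 0.13462 × 1.2 = 0.10051.
Required input speed = output speed × R = 278 × 0.10051 = 27.943 rpm.

27.9 rpm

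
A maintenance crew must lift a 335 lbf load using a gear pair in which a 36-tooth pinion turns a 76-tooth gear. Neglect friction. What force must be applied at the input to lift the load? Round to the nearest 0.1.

Gear pair MA = 76/36 = 2.1111.
Effort = load / MA = 335 / 2.1111 = 158.68 lbf.

158.7 lbf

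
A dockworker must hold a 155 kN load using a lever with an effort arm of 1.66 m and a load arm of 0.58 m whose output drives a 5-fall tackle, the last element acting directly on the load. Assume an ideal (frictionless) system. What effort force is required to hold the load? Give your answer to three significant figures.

10.8 kN

Lever MA = effort arm / load arm = 1.66/0.58 = 2.8621.
Block-and-tackle MA = number of supporting rope parts = 5.
Combined ideal MA = 2.8621 × 5 = 14.31.
Effort = load / MA = 155 / 14.31 = 10.831 kN.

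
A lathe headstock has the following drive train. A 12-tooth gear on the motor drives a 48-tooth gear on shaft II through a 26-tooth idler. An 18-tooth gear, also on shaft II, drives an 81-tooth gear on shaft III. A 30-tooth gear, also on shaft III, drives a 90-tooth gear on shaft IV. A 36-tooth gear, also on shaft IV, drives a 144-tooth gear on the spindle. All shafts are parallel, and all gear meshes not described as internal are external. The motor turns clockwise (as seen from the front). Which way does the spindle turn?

the motor → shaft II: driver → idler → driven is 2 external meshes, 2 reversals → CW.
shaft II → shaft III: external mesh, 1 reversal → CCW.
shaft III → shaft IV: external mesh, 1 reversal → CW.
shaft IV → the spindle: external mesh, 1 reversal → CCW.
5 reversals in total — an odd number — so the spindle turns opposite to the motor.

counterclockwise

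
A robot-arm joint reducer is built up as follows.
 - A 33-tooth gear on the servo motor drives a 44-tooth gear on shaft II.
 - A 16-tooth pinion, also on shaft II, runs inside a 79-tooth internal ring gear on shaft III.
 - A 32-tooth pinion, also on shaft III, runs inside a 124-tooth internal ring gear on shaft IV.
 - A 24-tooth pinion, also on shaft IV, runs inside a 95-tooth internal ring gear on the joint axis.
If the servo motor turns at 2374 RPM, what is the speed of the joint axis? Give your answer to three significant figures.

Gear mesh: ratio = 44/33 = 1.3333, so shaft II turns at 2374 / 1.3333 = 1780.5 RPM.
Internal gear: ratio = 79/16 = 4.9375, so shaft III turns at 1780.5 / 4.9375 = 360.61 RPM.
Internal gear: ratio = 124/32 = 3.875, so shaft IV turns at 360.61 / 3.875 = 93.06 RPM.
Internal gear: ratio = 95/24 = 3.9583, so the joint axis turns at 93.06 / 3.9583 = 23.51 RPM.

23.5 RPM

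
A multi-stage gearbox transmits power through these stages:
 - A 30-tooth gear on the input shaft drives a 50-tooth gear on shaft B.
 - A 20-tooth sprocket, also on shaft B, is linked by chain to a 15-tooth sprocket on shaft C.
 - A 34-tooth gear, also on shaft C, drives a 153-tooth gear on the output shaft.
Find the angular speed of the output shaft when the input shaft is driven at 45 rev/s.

8 rev/s

the input shaft → shaft B (gear mesh, 50/30): 45 ÷ 1.6667 = 27 rev/s
shaft B → shaft C (chain, 15/20): 27 ÷ 0.75 = 36 rev/s
shaft C → the output shaft (gear mesh, 153/34): 36 ÷ 4.5 = 8 rev/s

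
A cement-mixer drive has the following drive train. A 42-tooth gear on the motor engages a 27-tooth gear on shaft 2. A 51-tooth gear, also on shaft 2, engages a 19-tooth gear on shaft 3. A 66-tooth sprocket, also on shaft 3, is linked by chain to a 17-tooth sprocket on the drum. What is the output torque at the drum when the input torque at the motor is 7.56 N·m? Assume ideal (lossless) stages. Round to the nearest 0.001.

0.466 N·m

Gear mesh: ratio = 27/42 = 0.64286; torque at shaft 2 = 7.56 × 0.64286 = 4.86 N·m.
Gear mesh: ratio = 19/51 = 0.37255; torque at shaft 3 = 4.86 × 0.37255 = 1.8106 N·m.
Chain: ratio = 17/66 = 0.25758; torque at the drum = 1.8106 × 0.25758 = 0.46636 N·m.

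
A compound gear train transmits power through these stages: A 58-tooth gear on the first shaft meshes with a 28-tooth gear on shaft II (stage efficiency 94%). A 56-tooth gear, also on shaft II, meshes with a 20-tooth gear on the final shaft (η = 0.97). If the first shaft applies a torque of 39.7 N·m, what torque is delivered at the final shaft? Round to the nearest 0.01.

After the gear mesh (28/58): 39.7 × 0.48276 × 0.94 = 18.016 N·m
After the gear mesh (20/56): 18.016 × 0.35714 × 0.97 = 6.2411 N·m

6.24 N·m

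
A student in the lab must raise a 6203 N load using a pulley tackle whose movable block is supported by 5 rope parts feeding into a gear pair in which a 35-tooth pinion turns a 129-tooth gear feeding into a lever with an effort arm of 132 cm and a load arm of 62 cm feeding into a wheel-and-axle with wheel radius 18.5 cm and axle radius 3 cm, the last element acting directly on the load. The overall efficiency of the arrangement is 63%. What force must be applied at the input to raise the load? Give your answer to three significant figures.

40.7 N

Block-and-tackle MA = number of supporting rope parts = 5.
Gear pair MA = 129/35 = 3.6857.
Lever MA = effort arm / load arm = 132/62 = 2.129.
Wheel-and-axle MA = R/r = 18.5/3 = 6.1667.
Combined ideal MA = 5 × 3.6857 × 2.129 × 6.1667 = 241.95.
Actual MA = 241.95 × 0.63 = 152.43.
Effort = load / actual MA = 6203 / 152.43 = 40.695 N.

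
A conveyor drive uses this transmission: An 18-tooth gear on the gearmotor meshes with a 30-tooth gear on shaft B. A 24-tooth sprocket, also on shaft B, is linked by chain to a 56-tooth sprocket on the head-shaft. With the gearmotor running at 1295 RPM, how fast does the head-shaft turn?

Gear mesh: ratio = 30/18 = 1.6667, so shaft B turns at 1295 / 1.6667 = 777 RPM.
Chain: ratio = 56/24 = 2.3333, so the head-shaft turns at 777 / 2.3333 = 333 RPM.

333 RPM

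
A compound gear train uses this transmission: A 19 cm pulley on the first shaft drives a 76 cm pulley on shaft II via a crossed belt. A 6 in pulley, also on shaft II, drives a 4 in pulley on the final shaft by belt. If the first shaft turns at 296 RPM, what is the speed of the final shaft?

111 RPM

belt 76/19 = 4 → 296/4 = 74 RPM
belt 4/6 = 0.66667 → 74/0.66667 = 111 RPM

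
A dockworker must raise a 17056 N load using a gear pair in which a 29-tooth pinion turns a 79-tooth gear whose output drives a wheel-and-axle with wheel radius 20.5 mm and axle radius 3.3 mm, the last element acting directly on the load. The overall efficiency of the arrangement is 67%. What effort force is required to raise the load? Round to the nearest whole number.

Gear pair MA = 79/29 = 2.7241.
Wheel-and-axle MA = R/r = 20.5/3.3 = 6.2121.
Combined ideal MA = 2.7241 × 6.2121 = 16.923.
Actual MA = 16.923 × 0.67 = 11.338.
Effort = load / actual MA = 17056 / 11.338 = 1504.3 N.

1504 N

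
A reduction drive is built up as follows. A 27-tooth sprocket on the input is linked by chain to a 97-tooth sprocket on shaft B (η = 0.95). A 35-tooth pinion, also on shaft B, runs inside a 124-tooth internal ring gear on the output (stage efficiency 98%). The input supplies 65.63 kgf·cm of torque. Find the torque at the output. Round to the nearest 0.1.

chain 97/27 = 3.5926 → τ = 65.63·3.5926·0.95 = 223.99 kgf·cm
internal gear 124/35 = 3.5429 → τ = 223.99·3.5429·0.98 = 777.7 kgf·cm

777.7 kgf·cm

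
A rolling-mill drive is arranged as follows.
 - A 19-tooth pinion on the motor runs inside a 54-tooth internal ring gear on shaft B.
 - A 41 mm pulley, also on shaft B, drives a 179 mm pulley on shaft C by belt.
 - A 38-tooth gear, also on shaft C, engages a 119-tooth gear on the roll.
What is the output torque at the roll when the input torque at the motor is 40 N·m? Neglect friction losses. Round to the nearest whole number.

After the internal gear (54/19): 40 × 2.8421 = 113.68 N·m
After the belt (179/41): 113.68 × 4.3659 = 496.33 N·m
After the gear mesh (119/38): 496.33 × 3.1316 = 1554.3 N·m

1554 N·m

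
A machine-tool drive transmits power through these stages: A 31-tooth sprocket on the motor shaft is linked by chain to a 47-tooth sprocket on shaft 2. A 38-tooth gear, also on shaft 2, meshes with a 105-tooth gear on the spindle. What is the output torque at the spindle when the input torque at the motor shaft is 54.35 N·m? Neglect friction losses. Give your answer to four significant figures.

227.7 N·m

chain 47/31 = 1.5161 → τ = 54.35·1.5161 = 82.402 N·m
gear mesh 105/38 = 2.7632 → τ = 82.402·2.7632 = 227.69 N·m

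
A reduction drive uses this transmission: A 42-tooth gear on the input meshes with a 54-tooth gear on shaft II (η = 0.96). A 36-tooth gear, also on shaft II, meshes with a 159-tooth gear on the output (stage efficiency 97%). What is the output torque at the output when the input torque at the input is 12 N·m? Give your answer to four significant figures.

gear mesh 54/42 = 1.2857 → τ = 12·1.2857·0.96 = 14.811 N·m
gear mesh 159/36 = 4.4167 → τ = 14.811·4.4167·0.97 = 63.455 N·m

63.45 N·m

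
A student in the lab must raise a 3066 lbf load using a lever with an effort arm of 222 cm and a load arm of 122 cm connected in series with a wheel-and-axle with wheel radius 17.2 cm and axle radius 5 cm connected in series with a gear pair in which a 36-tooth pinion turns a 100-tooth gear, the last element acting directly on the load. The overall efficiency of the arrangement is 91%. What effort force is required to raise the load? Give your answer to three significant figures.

Lever MA = effort arm / load arm = 222/122 = 1.8197.
Wheel-and-axle MA = R/r = 17.2/5 = 3.44.
Gear pair MA = 100/36 = 2.7778.
Combined ideal MA = 1.8197 × 3.44 × 2.7778 = 17.388.
Actual MA = 17.388 × 0.91 = 15.823.
Effort = load / actual MA = 3066 / 15.823 = 193.77 lbf.

194 lbf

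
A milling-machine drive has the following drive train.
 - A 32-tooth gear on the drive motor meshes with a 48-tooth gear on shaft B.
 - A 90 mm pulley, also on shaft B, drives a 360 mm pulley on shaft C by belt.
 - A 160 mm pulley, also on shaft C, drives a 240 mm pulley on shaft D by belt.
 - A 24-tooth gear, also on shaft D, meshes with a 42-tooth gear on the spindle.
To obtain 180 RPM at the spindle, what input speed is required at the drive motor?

Overall ratio R = 1.5 × 4 × 1.5 × 1.75 = 15.75.
Required input speed = output speed × R = 180 × 15.75 = 2835 RPM.

2835 RPM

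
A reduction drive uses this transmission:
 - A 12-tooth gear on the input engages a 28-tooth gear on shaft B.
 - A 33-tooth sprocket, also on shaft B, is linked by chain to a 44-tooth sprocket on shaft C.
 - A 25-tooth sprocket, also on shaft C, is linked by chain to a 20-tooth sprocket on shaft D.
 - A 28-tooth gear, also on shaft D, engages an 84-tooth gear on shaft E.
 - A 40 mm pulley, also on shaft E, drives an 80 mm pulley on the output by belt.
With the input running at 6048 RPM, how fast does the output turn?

gear mesh 28/12 = 2.3333 → 6048/2.3333 = 2592 RPM
chain 44/33 = 1.3333 → 2592/1.3333 = 1944 RPM
chain 20/25 = 0.8 → 1944/0.8 = 2430 RPM
gear mesh 84/28 = 3 → 2430/3 = 810 RPM
belt 80/40 = 2 → 810/2 = 405 RPM

405 RPM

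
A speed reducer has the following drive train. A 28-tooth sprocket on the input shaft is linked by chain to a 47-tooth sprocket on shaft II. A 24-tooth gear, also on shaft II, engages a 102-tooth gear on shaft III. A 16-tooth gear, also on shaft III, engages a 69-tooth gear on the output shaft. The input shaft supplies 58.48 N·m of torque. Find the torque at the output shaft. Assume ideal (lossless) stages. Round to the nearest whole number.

1799 N·m

Chain: ratio = 47/28 = 1.6786; torque at shaft II = 58.48 × 1.6786 = 98.163 N·m.
Gear mesh: ratio = 102/24 = 4.25; torque at shaft III = 98.163 × 4.25 = 417.19 N·m.
Gear mesh: ratio = 69/16 = 4.3125; torque at the output shaft = 417.19 × 4.3125 = 1799.1 N·m.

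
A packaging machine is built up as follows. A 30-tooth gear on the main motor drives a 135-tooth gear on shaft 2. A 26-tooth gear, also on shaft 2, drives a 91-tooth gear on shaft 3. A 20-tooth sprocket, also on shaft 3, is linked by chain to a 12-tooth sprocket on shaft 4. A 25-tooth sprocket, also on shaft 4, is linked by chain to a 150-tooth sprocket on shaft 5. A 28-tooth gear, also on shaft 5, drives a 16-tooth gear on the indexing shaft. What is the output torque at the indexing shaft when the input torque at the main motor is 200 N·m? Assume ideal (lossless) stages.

Gear mesh: ratio = 135/30 = 4.5; torque at shaft 2 = 200 × 4.5 = 900 N·m.
Gear mesh: ratio = 91/26 = 3.5; torque at shaft 3 = 900 × 3.5 = 3150 N·m.
Chain: ratio = 12/20 = 0.6; torque at shaft 4 = 3150 × 0.6 = 1890 N·m.
Chain: ratio = 150/25 = 6; torque at shaft 5 = 1890 × 6 = 11340 N·m.
Gear mesh: ratio = 16/28 = 0.57143; torque at the indexing shaft = 11340 × 0.57143 = 6480 N·m.

6480 N·m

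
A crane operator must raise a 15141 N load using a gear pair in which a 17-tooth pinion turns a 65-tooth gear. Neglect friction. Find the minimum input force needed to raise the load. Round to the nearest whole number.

3960 N

Gear pair MA = 65/17 = 3.8235.
Effort = load / MA = 15141 / 3.8235 = 3960 N.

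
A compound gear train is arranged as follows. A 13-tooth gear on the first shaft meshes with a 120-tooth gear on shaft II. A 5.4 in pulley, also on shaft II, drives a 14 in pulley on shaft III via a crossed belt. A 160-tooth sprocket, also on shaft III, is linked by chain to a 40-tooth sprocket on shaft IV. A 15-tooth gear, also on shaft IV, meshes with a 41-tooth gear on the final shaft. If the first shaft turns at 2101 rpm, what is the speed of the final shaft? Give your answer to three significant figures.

gear mesh 120/13 = 9.2308 → 2101/9.2308 = 227.61 rpm
belt 14/5.4 = 2.5926 → 227.61/2.5926 = 87.792 rpm
chain 40/160 = 0.25 → 87.792/0.25 = 351.17 rpm
gear mesh 41/15 = 2.7333 → 351.17/2.7333 = 128.48 rpm

128 rpm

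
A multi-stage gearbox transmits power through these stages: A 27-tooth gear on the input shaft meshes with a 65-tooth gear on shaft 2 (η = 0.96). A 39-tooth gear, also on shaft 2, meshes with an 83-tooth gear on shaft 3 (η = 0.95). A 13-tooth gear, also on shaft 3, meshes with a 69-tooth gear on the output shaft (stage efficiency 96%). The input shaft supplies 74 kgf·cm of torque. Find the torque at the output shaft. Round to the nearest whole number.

1762 kgf·cm

Gear mesh: ratio = 65/27 = 2.4074; torque at shaft 2 = 74 × 2.4074 × 0.96 = 171.02 kgf·cm.
Gear mesh: ratio = 83/39 = 2.1282; torque at shaft 3 = 171.02 × 2.1282 × 0.95 = 345.77 kgf·cm.
Gear mesh: ratio = 69/13 = 5.3077; torque at the output shaft = 345.77 × 5.3077 × 0.96 = 1761.8 kgf·cm.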